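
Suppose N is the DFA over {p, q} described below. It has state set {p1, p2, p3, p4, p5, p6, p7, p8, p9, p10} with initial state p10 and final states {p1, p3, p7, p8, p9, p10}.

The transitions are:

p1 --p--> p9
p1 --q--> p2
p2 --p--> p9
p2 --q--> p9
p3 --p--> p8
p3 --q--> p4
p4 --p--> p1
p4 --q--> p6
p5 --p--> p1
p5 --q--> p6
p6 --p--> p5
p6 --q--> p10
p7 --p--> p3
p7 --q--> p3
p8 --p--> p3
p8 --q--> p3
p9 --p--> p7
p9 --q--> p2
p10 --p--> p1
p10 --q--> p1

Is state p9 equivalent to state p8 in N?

Initial partition by acceptance: {p1,p3,p7,p8,p9,p10} | {p2,p4,p5,p6}.
Refine {p1,p3,p7,p8,p9,p10} on symbol q: members go to different blocks, giving {p1,p3,p9} and {p7,p8,p10}.
Split {p1,p3,p9} by δ(·,p) → {p3,p9} and {p1}.
On input p, block {p2,p4,p5,p6} splits into {p4,p5} and {p2} and {p6}.
Refine {p3,p9} on symbol q: members go to different blocks, giving {p3} and {p9}.
On input p, block {p7,p8,p10} splits into {p7,p8} and {p10}.
Stable partition: {p3} | {p4,p5} | {p7,p8} | {p1} | {p2} | {p6} | {p9} | {p10} — 8 equivalence classes.
p9 and p8 end up in different blocks, so they are distinguishable. For instance, the string 'q' is accepted from only p8.

No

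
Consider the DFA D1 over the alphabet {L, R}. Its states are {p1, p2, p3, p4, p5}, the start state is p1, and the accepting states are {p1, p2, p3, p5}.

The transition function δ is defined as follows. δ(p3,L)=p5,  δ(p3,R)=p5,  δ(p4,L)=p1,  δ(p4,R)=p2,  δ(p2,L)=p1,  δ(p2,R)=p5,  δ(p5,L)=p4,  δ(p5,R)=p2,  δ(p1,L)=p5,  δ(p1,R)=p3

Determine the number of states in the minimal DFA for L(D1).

5

Initial partition by acceptance: {p1,p2,p3,p5} | {p4}.
Refine {p1,p2,p3,p5} on symbol L: members go to different blocks, giving {p1,p2,p3} and {p5}.
Split {p1,p2,p3} by δ(·,L) → {p1,p3} and {p2}.
Split {p1,p3} by δ(·,R) → {p1} and {p3}.
No further refinement is possible. Final partition (5 blocks): {p1} | {p4} | {p5} | {p2} | {p3}.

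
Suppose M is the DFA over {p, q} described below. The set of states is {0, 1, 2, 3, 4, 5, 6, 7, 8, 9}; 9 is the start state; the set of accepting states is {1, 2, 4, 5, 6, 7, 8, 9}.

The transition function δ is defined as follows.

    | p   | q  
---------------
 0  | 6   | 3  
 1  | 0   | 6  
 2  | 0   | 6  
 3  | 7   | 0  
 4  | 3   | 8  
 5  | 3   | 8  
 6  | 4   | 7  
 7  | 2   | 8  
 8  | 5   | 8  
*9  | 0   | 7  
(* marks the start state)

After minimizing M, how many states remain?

3

Reachable states from the start: {0,2,3,4,5,6,7,8,9}. Unreachable: {1} — drop them.
P0 = {2,4,5,6,7,8,9} | {0,3}.
On input p, block {2,4,5,6,7,8,9} splits into {2,4,5,9} and {6,7,8}.
No further refinement is possible. Final partition (3 blocks): {2,4,5,9} | {0,3} | {6,7,8}.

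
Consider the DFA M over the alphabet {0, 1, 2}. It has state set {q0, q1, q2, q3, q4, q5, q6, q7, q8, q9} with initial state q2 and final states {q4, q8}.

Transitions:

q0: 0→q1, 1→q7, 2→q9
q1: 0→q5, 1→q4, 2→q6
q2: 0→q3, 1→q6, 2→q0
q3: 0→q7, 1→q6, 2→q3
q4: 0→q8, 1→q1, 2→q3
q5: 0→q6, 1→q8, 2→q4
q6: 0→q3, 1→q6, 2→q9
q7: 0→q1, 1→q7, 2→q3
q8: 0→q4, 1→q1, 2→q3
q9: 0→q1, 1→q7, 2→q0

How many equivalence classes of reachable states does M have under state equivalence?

Start with accepting vs non-accepting: {q4,q8} | {q0,q1,q2,q3,q5,q6,q7,q9}.
Split {q0,q1,q2,q3,q5,q6,q7,q9} by δ(·,1) → {q0,q2,q3,q6,q7,q9} and {q1,q5}.
Split {q0,q2,q3,q6,q7,q9} by δ(·,0) → {q0,q7,q9} and {q2,q3,q6}.
Refine {q0,q7,q9} on symbol 2: members go to different blocks, giving {q0,q9} and {q7}.
Split {q1,q5} by δ(·,0) → {q1} and {q5}.
Split {q2,q3,q6} by δ(·,0) → {q2,q6} and {q3}.
No further refinement is possible. Final partition (7 blocks): {q4,q8} | {q0,q9} | {q1} | {q2,q6} | {q7} | {q5} | {q3}.

7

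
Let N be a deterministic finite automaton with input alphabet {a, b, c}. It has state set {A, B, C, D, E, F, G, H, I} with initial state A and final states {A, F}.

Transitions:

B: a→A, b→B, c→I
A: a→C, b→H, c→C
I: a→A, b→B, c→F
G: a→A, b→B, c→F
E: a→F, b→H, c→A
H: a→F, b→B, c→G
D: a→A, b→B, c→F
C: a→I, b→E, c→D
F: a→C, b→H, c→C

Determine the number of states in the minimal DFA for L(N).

4

Every state is reachable, so we keep all 9.
Initial partition by acceptance: {A,F} | {B,C,D,E,G,H,I}.
On input a, block {B,C,D,E,G,H,I} splits into {B,D,E,G,H,I} and {C}.
Split {B,D,E,G,H,I} by δ(·,c) → {D,E,G,I} and {B,H}.
The partition is now stable with 4 blocks: {A,F} | {D,E,G,I} | {C} | {B,H}.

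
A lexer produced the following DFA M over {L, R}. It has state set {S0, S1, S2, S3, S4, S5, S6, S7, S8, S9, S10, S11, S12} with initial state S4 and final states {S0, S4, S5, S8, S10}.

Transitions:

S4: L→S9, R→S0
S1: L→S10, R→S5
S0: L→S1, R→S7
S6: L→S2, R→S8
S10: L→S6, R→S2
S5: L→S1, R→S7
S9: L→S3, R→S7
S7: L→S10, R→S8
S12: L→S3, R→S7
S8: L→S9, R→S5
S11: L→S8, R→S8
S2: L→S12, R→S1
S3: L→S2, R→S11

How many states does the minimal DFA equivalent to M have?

Every state is reachable, so we keep all 13.
Initial partition by acceptance: {S0,S4,S5,S8,S10} | {S1,S2,S3,S6,S7,S9,S11,S12}.
Split {S0,S4,S5,S8,S10} by δ(·,R) → {S0,S5,S10} and {S4,S8}.
Split {S1,S2,S3,S6,S7,S9,S11,S12} by δ(·,L) → {S2,S3,S6,S9,S12} and {S1,S7} and {S11}.
Refine {S0,S5,S10} on symbol L: members go to different blocks, giving {S0,S5} and {S10}.
Refine {S2,S3,S6,S9,S12} on symbol R: members go to different blocks, giving {S2,S9,S12} and {S3} and {S6}.
On input L, block {S2,S9,S12} splits into {S9,S12} and {S2}.
Split {S1,S7} by δ(·,R) → {S1} and {S7}.
Stable partition: {S0,S5} | {S9,S12} | {S4,S8} | {S1} | {S11} | {S10} | {S3} | {S6} | {S2} | {S7} — 10 equivalence classes.

10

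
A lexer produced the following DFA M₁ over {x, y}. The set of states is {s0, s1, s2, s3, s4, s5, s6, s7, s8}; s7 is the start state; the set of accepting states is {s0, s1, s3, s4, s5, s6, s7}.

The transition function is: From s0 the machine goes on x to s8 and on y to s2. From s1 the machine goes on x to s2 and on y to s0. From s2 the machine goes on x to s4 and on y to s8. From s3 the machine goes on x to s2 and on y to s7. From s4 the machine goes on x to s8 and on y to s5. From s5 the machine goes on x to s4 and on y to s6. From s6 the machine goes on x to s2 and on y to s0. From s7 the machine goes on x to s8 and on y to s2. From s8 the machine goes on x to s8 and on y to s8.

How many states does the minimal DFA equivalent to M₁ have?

First remove the unreachable states {s1,s3}; 7 states remain.
Initial partition by acceptance: {s0,s4,s5,s6,s7} | {s2,s8}.
On input x, block {s0,s4,s5,s6,s7} splits into {s0,s4,s6,s7} and {s5}.
Refine {s0,s4,s6,s7} on symbol y: members go to different blocks, giving {s0,s7} and {s4} and {s6}.
Split {s2,s8} by δ(·,x) → {s2} and {s8}.
Stable partition: {s0,s7} | {s2} | {s5} | {s4} | {s6} | {s8} — 6 equivalence classes.

6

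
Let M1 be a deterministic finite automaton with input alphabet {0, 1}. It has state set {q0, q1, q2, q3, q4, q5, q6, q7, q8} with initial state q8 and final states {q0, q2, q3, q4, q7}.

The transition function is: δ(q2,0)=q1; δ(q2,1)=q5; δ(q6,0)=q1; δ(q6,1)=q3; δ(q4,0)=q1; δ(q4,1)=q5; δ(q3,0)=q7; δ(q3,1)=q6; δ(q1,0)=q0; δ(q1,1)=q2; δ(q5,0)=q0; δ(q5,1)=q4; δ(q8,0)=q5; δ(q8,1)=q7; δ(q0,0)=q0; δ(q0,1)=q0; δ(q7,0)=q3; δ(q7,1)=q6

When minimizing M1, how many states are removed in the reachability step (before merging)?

0

Exploring from q8, all states are eventually visited, so none are unreachable.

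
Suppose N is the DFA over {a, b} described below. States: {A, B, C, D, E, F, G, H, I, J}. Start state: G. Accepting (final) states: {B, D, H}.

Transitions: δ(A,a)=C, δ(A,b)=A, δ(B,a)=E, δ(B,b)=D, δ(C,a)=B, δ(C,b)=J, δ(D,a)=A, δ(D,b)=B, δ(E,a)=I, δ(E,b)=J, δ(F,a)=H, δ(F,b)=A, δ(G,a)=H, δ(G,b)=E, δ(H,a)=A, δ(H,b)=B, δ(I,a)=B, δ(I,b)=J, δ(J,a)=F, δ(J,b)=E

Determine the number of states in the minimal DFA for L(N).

3

All states are reachable from the start state.
Initial partition by acceptance: {B,D,H} | {A,C,E,F,G,I,J}.
Split {A,C,E,F,G,I,J} by δ(·,a) → {C,F,G,I} and {A,E,J}.
The partition is now stable with 3 blocks: {B,D,H} | {C,F,G,I} | {A,E,J}.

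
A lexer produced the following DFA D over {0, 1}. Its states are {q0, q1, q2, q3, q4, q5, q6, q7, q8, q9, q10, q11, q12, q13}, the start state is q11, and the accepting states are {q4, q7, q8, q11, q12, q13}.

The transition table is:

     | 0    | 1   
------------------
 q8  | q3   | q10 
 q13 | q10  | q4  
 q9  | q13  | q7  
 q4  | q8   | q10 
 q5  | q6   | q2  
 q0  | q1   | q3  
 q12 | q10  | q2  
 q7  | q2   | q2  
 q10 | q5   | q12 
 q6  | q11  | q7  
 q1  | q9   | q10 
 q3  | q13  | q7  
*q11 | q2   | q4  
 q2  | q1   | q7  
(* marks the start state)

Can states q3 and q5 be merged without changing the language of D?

No

States {q0} cannot be reached from the start state, so discard them.
P0 = {q4,q7,q8,q11,q12,q13} | {q1,q2,q3,q5,q6,q9,q10}.
Split {q4,q7,q8,q11,q12,q13} by δ(·,0) → {q7,q8,q11,q12,q13} and {q4}.
Refine {q7,q8,q11,q12,q13} on symbol 1: members go to different blocks, giving {q7,q8,q12} and {q11,q13}.
On input 0, block {q1,q2,q3,q5,q6,q9,q10} splits into {q1,q2,q5,q10} and {q3,q6,q9}.
Split {q7,q8,q12} by δ(·,0) → {q7,q12} and {q8}.
Split {q1,q2,q5,q10} by δ(·,0) → {q1,q5} and {q2,q10}.
Stable partition: {q7,q12} | {q1,q5} | {q4} | {q11,q13} | {q3,q6,q9} | {q8} | {q2,q10} — 7 equivalence classes.
q3 and q5 end up in different blocks, so they are distinguishable. For instance, the string '0' is accepted from only q3.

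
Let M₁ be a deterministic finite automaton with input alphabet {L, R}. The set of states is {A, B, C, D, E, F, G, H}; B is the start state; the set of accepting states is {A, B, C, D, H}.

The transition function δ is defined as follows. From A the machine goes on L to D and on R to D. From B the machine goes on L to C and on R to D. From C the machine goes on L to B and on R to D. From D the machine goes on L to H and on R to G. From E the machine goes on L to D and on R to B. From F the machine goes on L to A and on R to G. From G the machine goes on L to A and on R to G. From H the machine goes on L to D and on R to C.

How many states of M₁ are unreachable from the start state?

BFS from B reaches {A, B, C, D, G, H}; the 2 state(s) E, F are never visited.

2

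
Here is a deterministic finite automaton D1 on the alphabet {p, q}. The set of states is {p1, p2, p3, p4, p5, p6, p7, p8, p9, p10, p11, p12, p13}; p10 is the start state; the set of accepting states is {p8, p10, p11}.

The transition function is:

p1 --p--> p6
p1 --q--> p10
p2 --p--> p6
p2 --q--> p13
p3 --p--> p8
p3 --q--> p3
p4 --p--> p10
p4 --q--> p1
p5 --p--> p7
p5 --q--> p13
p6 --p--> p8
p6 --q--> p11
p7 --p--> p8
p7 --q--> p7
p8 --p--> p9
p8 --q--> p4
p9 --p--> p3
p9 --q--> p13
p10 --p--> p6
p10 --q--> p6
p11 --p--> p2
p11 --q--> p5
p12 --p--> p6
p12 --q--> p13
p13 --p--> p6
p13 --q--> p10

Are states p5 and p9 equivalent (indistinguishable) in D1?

Yes

First remove the unreachable states {p12}; 12 states remain.
Initial partition by acceptance: {p8,p10,p11} | {p1,p2,p3,p4,p5,p6,p7,p9,p13}.
On input p, block {p1,p2,p3,p4,p5,p6,p7,p9,p13} splits into {p1,p2,p5,p9,p13} and {p3,p4,p6,p7}.
Refine {p8,p10,p11} on symbol p: members go to different blocks, giving {p8,p11} and {p10}.
On input q, block {p8,p11} splits into {p8} and {p11}.
Split {p1,p2,p5,p9,p13} by δ(·,q) → {p2,p5,p9} and {p1,p13}.
Refine {p3,p4,p6,p7} on symbol p: members go to different blocks, giving {p3,p6,p7} and {p4}.
Split {p3,p6,p7} by δ(·,q) → {p3,p7} and {p6}.
Split {p2,p5,p9} by δ(·,p) → {p5,p9} and {p2}.
No further refinement is possible. Final partition (9 blocks): {p8} | {p5,p9} | {p3,p7} | {p10} | {p11} | {p1,p13} | {p4} | {p6} | {p2}.
p5 and p9 lie in the same block of the stable partition, so they are equivalent — no string distinguishes them.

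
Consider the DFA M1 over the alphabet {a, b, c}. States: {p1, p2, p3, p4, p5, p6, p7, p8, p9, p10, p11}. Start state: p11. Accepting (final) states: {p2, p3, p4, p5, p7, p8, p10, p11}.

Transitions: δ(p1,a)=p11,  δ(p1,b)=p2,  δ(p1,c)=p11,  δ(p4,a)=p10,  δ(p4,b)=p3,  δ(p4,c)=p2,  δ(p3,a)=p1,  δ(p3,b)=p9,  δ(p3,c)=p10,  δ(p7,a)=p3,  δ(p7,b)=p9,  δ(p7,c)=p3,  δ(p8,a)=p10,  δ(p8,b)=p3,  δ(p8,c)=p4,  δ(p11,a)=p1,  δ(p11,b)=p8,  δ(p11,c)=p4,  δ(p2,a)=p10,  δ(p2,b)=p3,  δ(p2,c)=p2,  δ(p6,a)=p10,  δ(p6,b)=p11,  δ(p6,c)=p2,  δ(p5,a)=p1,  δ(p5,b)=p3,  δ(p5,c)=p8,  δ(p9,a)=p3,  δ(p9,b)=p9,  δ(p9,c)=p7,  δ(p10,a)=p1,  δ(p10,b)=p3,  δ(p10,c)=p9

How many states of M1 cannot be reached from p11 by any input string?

2

Starting at p11 and following transitions, the reachable set is {p1, p2, p3, p4, p7, p8, p9, p10, p11}. That leaves p5, p6 unreachable — 2 in total.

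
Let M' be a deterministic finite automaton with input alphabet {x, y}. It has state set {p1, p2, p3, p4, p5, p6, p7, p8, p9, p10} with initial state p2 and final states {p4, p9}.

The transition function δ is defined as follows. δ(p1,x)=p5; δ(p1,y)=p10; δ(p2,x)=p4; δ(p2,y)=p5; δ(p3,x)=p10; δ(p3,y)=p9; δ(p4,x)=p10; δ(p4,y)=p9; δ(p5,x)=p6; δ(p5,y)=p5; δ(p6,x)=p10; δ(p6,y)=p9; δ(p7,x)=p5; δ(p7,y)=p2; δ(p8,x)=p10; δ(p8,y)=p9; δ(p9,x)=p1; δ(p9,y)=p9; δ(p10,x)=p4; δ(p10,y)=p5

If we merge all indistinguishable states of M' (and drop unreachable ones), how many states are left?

6

Reachable states from the start: {p1,p2,p4,p5,p6,p9,p10}. Unreachable: {p3,p7,p8} — drop them.
Initial partition by acceptance: {p4,p9} | {p1,p2,p5,p6,p10}.
Refine {p1,p2,p5,p6,p10} on symbol x: members go to different blocks, giving {p1,p5,p6} and {p2,p10}.
Refine {p4,p9} on symbol x: members go to different blocks, giving {p4} and {p9}.
On input x, block {p1,p5,p6} splits into {p1,p5} and {p6}.
Split {p1,p5} by δ(·,x) → {p1} and {p5}.
The partition is now stable with 6 blocks: {p4} | {p1} | {p2,p10} | {p9} | {p6} | {p5}.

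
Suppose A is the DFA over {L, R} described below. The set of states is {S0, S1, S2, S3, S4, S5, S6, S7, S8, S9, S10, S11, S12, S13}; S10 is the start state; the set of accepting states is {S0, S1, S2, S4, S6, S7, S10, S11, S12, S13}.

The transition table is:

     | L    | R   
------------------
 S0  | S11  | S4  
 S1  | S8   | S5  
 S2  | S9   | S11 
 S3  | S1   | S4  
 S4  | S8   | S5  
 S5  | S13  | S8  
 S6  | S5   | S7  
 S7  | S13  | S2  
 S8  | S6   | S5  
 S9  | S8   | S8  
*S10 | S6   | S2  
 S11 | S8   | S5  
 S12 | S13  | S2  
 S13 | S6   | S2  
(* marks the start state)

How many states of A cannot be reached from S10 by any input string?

5

Starting at S10 and following transitions, the reachable set is {S2, S5, S6, S7, S8, S9, S10, S11, S13}. That leaves S0, S1, S3, S4, S12 unreachable — 5 in total.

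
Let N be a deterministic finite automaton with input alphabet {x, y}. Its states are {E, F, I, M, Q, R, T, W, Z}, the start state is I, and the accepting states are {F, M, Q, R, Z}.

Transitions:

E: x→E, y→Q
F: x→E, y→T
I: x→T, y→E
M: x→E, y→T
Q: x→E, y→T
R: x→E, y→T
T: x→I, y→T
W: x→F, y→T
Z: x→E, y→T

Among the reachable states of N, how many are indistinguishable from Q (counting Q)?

Reachable states from the start: {E,I,Q,T}. Unreachable: {F,M,R,W,Z} — drop them.
P0 = {Q} | {E,I,T}.
Refine {E,I,T} on symbol y: members go to different blocks, giving {I,T} and {E}.
Refine {I,T} on symbol y: members go to different blocks, giving {I} and {T}.
The partition is now stable with 4 blocks: {Q} | {I} | {E} | {T}.
The equivalence class containing Q is {Q}, of size 1.

1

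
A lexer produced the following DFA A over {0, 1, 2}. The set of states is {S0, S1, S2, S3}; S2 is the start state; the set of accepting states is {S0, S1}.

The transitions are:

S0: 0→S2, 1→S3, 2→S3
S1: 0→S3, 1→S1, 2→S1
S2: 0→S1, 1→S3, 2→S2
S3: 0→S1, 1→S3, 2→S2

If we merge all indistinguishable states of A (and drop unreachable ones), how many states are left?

First remove the unreachable states {S0}; 3 states remain.
Start with accepting vs non-accepting: {S1} | {S2,S3}.
Stable partition: {S1} | {S2,S3} — 2 equivalence classes.

2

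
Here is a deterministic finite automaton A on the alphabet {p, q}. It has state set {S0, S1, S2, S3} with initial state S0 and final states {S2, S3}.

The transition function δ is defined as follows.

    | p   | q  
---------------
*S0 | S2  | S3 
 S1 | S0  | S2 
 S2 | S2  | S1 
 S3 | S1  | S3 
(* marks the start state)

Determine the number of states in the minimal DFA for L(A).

4

Initial partition by acceptance: {S2,S3} | {S0,S1}.
Split {S2,S3} by δ(·,p) → {S2} and {S3}.
Refine {S0,S1} on symbol p: members go to different blocks, giving {S0} and {S1}.
Stable partition: {S2} | {S0} | {S3} | {S1} — 4 equivalence classes.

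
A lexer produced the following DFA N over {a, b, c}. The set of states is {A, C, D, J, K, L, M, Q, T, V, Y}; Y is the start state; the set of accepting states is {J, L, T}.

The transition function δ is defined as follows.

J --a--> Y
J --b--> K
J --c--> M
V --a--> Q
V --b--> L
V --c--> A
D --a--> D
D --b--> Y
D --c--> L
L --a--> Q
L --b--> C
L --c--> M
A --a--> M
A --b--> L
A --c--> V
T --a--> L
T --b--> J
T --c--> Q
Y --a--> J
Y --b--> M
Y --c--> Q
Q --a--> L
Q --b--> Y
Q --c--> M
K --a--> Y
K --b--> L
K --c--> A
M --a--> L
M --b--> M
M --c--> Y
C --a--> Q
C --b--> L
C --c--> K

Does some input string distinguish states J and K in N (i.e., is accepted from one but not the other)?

Reachable states from the start: {A,C,J,K,L,M,Q,V,Y}. Unreachable: {D,T} — drop them.
P0 = {J,L} | {A,C,K,M,Q,V,Y}.
Refine {A,C,K,M,Q,V,Y} on symbol a: members go to different blocks, giving {A,C,K,V} and {M,Q,Y}.
No further refinement is possible. Final partition (3 blocks): {J,L} | {A,C,K,V} | {M,Q,Y}.
J and K end up in different blocks, so they are distinguishable. For instance, the string 'ε' is accepted from only J.

Yes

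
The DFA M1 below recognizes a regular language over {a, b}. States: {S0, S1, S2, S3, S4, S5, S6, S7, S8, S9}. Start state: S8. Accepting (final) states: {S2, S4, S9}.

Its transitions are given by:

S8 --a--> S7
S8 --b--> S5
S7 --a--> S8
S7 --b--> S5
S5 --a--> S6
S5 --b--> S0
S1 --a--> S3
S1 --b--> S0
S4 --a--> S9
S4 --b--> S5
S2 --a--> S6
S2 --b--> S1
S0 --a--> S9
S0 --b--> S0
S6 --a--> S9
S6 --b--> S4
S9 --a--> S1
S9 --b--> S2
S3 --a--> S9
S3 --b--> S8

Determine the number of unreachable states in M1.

A breadth-first search from the start state visits every state.

0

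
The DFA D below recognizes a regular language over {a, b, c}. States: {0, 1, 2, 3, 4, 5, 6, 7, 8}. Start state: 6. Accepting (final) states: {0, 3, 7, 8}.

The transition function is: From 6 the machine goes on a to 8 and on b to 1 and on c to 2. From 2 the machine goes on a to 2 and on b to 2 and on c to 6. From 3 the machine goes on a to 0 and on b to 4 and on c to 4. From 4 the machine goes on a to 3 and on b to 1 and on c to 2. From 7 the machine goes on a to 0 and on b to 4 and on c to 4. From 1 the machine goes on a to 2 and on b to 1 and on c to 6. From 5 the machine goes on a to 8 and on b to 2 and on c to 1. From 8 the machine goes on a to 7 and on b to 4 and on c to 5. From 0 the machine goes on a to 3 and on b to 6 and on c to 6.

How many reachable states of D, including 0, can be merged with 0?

Every state is reachable, so we keep all 9.
P0 = {0,3,7,8} | {1,2,4,5,6}.
On input a, block {1,2,4,5,6} splits into {4,5,6} and {1,2}.
Stable partition: {0,3,7,8} | {4,5,6} | {1,2} — 3 equivalence classes.
The equivalence class containing 0 is {0,3,7,8}, of size 4.

4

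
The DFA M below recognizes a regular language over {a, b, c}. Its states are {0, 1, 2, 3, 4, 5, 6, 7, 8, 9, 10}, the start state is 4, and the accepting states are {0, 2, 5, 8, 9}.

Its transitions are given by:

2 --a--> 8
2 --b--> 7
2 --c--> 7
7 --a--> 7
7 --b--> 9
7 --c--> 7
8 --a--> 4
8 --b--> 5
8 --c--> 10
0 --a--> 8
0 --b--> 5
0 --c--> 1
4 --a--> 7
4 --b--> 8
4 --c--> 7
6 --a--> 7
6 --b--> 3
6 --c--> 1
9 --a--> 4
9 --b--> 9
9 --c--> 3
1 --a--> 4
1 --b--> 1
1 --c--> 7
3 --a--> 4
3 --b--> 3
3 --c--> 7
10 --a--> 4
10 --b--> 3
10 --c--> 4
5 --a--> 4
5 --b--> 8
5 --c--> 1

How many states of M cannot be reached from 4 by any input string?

3

Starting at 4 and following transitions, the reachable set is {1, 3, 4, 5, 7, 8, 9, 10}. That leaves 0, 2, 6 unreachable — 3 in total.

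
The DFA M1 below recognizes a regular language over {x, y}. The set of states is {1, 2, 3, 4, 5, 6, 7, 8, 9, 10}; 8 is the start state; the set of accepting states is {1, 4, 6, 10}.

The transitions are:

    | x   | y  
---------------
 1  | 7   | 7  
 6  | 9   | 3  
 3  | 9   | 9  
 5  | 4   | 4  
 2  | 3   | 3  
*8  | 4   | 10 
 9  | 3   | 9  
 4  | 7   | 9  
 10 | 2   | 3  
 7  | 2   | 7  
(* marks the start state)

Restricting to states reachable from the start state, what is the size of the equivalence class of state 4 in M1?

States {1,5,6} cannot be reached from the start state, so discard them.
Initial partition by acceptance: {4,10} | {2,3,7,8,9}.
Split {2,3,7,8,9} by δ(·,x) → {2,3,7,9} and {8}.
Stable partition: {4,10} | {2,3,7,9} | {8} — 3 equivalence classes.
State 4 belongs to the block {4,10}, which has 2 states.

2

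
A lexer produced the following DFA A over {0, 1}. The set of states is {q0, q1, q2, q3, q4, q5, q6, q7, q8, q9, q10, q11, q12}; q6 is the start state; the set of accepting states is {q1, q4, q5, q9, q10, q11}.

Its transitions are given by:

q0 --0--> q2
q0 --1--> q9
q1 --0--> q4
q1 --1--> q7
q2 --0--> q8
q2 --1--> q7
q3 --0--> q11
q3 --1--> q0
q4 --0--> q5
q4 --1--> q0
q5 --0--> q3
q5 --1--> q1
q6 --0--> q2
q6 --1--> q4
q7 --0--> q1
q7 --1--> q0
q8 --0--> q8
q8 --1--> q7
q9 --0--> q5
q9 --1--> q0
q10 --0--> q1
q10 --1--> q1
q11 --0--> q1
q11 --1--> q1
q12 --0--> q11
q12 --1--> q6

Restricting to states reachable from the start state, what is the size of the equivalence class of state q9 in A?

First remove the unreachable states {q10,q12}; 11 states remain.
Start with accepting vs non-accepting: {q1,q4,q5,q9,q11} | {q0,q2,q3,q6,q7,q8}.
On input 0, block {q1,q4,q5,q9,q11} splits into {q1,q4,q9,q11} and {q5}.
On input 0, block {q1,q4,q9,q11} splits into {q1,q11} and {q4,q9}.
Split {q1,q11} by δ(·,0) → {q1} and {q11}.
On input 0, block {q0,q2,q3,q6,q7,q8} splits into {q0,q2,q6,q8} and {q3} and {q7}.
Split {q0,q2,q6,q8} by δ(·,1) → {q0,q6} and {q2,q8}.
The partition is now stable with 8 blocks: {q1} | {q0,q6} | {q5} | {q4,q9} | {q11} | {q3} | {q7} | {q2,q8}.
State q9 belongs to the block {q4,q9}, which has 2 states.

2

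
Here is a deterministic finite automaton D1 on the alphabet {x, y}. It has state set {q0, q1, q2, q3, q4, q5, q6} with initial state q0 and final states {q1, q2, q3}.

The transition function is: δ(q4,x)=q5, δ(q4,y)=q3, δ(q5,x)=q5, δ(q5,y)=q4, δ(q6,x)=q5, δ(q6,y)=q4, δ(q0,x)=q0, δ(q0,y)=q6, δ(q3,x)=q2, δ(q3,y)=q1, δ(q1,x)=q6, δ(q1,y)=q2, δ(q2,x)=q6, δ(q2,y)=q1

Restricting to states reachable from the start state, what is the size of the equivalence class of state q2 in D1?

Every state is reachable, so we keep all 7.
Initial partition by acceptance: {q1,q2,q3} | {q0,q4,q5,q6}.
On input x, block {q1,q2,q3} splits into {q1,q2} and {q3}.
On input y, block {q0,q4,q5,q6} splits into {q0,q5,q6} and {q4}.
Refine {q0,q5,q6} on symbol y: members go to different blocks, giving {q5,q6} and {q0}.
The partition is now stable with 5 blocks: {q1,q2} | {q5,q6} | {q3} | {q4} | {q0}.
State q2 belongs to the block {q1,q2}, which has 2 states.

2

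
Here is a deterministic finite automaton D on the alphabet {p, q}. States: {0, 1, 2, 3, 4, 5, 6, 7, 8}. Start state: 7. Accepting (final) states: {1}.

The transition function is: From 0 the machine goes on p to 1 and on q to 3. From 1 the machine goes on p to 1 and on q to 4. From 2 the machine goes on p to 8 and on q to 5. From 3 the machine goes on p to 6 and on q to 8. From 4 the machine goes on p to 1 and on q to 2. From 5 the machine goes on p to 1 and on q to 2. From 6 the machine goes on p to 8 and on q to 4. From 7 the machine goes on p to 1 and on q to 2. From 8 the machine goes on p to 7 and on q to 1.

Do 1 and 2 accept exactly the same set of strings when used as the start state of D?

No

Reachable states from the start: {1,2,4,5,7,8}. Unreachable: {0,3,6} — drop them.
Initial partition by acceptance: {1} | {2,4,5,7,8}.
Split {2,4,5,7,8} by δ(·,p) → {4,5,7} and {2,8}.
On input p, block {2,8} splits into {2} and {8}.
Stable partition: {1} | {4,5,7} | {2} | {8} — 4 equivalence classes.
1 and 2 end up in different blocks, so they are distinguishable. For instance, the string 'ε' is accepted from only 1.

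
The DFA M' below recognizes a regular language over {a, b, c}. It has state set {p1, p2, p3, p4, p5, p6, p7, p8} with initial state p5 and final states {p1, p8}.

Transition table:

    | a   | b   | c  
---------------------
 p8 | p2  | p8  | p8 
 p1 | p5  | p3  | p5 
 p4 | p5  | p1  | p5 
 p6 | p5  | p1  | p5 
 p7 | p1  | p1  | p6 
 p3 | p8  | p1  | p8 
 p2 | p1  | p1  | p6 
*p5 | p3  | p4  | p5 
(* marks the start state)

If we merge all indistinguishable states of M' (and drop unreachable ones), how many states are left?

6

Reachable states from the start: {p1,p2,p3,p4,p5,p6,p8}. Unreachable: {p7} — drop them.
P0 = {p1,p8} | {p2,p3,p4,p5,p6}.
Refine {p1,p8} on symbol b: members go to different blocks, giving {p1} and {p8}.
Split {p2,p3,p4,p5,p6} by δ(·,a) → {p4,p5,p6} and {p2} and {p3}.
Refine {p4,p5,p6} on symbol a: members go to different blocks, giving {p4,p6} and {p5}.
No further refinement is possible. Final partition (6 blocks): {p1} | {p4,p6} | {p8} | {p2} | {p3} | {p5}.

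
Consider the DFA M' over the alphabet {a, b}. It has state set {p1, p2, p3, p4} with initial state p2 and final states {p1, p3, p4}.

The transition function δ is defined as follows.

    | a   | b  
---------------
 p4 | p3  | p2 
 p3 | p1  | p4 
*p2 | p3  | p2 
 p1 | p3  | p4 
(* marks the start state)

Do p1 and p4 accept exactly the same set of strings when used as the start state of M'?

P0 = {p1,p3,p4} | {p2}.
On input b, block {p1,p3,p4} splits into {p1,p3} and {p4}.
The partition is now stable with 3 blocks: {p1,p3} | {p2} | {p4}.
p1 and p4 end up in different blocks, so they are distinguishable. For instance, the string 'b' is accepted from only p1.

No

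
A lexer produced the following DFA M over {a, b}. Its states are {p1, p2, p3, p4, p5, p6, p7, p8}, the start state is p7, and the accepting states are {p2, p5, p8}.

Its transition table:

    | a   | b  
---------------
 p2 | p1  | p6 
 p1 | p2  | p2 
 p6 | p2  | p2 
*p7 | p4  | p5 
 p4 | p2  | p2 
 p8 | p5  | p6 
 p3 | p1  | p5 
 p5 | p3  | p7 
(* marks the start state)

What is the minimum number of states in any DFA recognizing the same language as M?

4

First remove the unreachable states {p8}; 7 states remain.
Start with accepting vs non-accepting: {p2,p5} | {p1,p3,p4,p6,p7}.
Split {p1,p3,p4,p6,p7} by δ(·,a) → {p1,p4,p6} and {p3,p7}.
Refine {p2,p5} on symbol a: members go to different blocks, giving {p2} and {p5}.
The partition is now stable with 4 blocks: {p2} | {p1,p4,p6} | {p3,p7} | {p5}.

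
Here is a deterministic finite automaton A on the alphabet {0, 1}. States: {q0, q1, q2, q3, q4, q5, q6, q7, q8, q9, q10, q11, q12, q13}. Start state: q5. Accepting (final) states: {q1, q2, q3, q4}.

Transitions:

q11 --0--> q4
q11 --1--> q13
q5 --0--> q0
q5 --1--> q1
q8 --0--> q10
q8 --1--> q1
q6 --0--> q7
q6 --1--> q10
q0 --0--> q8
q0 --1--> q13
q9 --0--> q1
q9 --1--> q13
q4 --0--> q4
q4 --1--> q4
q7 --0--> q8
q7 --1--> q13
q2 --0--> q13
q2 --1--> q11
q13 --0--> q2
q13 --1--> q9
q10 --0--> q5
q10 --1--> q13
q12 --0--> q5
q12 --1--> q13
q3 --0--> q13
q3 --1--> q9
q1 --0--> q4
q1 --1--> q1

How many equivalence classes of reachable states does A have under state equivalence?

First remove the unreachable states {q3,q6,q7,q12}; 10 states remain.
Initial partition by acceptance: {q1,q2,q4} | {q0,q5,q8,q9,q10,q11,q13}.
Split {q1,q2,q4} by δ(·,0) → {q1,q4} and {q2}.
Refine {q0,q5,q8,q9,q10,q11,q13} on symbol 0: members go to different blocks, giving {q0,q5,q8,q10} and {q9,q11} and {q13}.
Split {q0,q5,q8,q10} by δ(·,1) → {q0,q10} and {q5,q8}.
The partition is now stable with 6 blocks: {q1,q4} | {q0,q10} | {q2} | {q9,q11} | {q13} | {q5,q8}.

6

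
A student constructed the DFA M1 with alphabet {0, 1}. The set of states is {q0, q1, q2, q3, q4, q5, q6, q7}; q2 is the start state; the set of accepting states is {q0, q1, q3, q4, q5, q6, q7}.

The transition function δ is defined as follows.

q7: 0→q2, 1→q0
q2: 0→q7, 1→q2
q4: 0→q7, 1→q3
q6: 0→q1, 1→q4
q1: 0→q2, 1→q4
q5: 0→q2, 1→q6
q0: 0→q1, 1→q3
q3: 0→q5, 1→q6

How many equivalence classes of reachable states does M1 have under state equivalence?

Start with accepting vs non-accepting: {q0,q1,q3,q4,q5,q6,q7} | {q2}.
Split {q0,q1,q3,q4,q5,q6,q7} by δ(·,0) → {q0,q3,q4,q6} and {q1,q5,q7}.
The partition is now stable with 3 blocks: {q0,q3,q4,q6} | {q2} | {q1,q5,q7}.

3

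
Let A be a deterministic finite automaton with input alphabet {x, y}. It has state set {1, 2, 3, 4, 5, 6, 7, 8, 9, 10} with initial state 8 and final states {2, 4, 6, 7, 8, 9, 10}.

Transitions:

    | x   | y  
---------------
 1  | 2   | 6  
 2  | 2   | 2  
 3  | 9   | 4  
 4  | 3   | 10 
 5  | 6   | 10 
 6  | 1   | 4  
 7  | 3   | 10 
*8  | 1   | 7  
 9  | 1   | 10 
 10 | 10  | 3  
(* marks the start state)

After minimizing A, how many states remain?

7

First remove the unreachable states {5}; 9 states remain.
Start with accepting vs non-accepting: {2,4,6,7,8,9,10} | {1,3}.
On input x, block {2,4,6,7,8,9,10} splits into {4,6,7,8,9} and {2,10}.
Split {4,6,7,8,9} by δ(·,y) → {4,7,9} and {6,8}.
Split {1,3} by δ(·,x) → {1} and {3}.
Refine {4,7,9} on symbol x: members go to different blocks, giving {4,7} and {9}.
Split {2,10} by δ(·,y) → {2} and {10}.
The partition is now stable with 7 blocks: {4,7} | {1} | {2} | {6,8} | {3} | {9} | {10}.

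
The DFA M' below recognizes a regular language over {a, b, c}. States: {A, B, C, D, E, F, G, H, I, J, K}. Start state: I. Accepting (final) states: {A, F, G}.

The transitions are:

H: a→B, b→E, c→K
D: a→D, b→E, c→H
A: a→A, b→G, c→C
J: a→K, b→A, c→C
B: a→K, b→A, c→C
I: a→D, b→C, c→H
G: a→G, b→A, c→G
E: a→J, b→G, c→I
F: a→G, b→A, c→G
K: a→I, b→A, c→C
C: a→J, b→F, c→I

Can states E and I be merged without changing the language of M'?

No

Every state is reachable, so we keep all 11.
P0 = {A,F,G} | {B,C,D,E,H,I,J,K}.
Split {A,F,G} by δ(·,c) → {F,G} and {A}.
Split {B,C,D,E,H,I,J,K} by δ(·,b) → {B,J,K} and {D,H,I} and {C,E}.
Split {B,J,K} by δ(·,a) → {B,J} and {K}.
On input a, block {D,H,I} splits into {D,I} and {H}.
The partition is now stable with 7 blocks: {F,G} | {B,J} | {A} | {D,I} | {C,E} | {K} | {H}.
E and I end up in different blocks, so they are distinguishable. For instance, the string 'b' is accepted from only E.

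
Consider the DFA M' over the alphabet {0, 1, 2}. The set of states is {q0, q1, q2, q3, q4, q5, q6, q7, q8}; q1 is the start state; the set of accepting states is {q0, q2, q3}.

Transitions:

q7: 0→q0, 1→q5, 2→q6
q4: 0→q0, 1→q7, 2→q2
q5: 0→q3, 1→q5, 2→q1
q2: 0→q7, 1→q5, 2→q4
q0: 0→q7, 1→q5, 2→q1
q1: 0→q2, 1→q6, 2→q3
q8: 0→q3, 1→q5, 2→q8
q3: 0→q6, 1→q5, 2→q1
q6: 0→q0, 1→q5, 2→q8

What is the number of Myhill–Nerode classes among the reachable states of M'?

4

All states are reachable from the start state.
Start with accepting vs non-accepting: {q0,q2,q3} | {q1,q4,q5,q6,q7,q8}.
On input 2, block {q1,q4,q5,q6,q7,q8} splits into {q5,q6,q7,q8} and {q1,q4}.
Refine {q5,q6,q7,q8} on symbol 2: members go to different blocks, giving {q6,q7,q8} and {q5}.
No further refinement is possible. Final partition (4 blocks): {q0,q2,q3} | {q6,q7,q8} | {q1,q4} | {q5}.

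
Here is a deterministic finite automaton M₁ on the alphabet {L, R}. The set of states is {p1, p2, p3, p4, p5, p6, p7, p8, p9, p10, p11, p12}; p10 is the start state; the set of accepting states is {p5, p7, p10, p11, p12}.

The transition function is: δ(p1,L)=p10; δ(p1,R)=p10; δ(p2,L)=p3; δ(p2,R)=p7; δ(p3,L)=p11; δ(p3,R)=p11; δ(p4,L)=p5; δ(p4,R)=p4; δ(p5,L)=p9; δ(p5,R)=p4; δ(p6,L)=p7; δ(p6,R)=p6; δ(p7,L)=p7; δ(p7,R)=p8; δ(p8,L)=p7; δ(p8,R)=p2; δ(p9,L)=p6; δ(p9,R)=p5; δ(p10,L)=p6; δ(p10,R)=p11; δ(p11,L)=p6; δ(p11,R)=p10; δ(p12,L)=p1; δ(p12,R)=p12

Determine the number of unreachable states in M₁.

No path from p10 leads to p1, p4, p5, p9, p12; the other 7 states are all reachable.

5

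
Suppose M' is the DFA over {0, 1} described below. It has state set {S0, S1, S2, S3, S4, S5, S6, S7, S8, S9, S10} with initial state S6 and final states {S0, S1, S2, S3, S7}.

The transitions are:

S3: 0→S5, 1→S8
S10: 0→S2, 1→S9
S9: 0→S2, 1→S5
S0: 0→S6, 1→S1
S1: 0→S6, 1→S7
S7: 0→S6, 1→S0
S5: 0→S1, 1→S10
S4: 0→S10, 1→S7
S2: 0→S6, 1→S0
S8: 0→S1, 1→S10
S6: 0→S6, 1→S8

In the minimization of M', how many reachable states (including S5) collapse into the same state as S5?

First remove the unreachable states {S3,S4}; 9 states remain.
Start with accepting vs non-accepting: {S0,S1,S2,S7} | {S5,S6,S8,S9,S10}.
Refine {S5,S6,S8,S9,S10} on symbol 0: members go to different blocks, giving {S5,S8,S9,S10} and {S6}.
Stable partition: {S0,S1,S2,S7} | {S5,S8,S9,S10} | {S6} — 3 equivalence classes.
State S5 belongs to the block {S5,S8,S9,S10}, which has 4 states.

4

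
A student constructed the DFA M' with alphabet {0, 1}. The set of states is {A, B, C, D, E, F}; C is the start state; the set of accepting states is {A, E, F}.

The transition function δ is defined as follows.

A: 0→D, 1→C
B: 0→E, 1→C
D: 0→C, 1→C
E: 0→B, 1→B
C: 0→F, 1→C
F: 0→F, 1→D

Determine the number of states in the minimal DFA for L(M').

3

States {A,B,E} cannot be reached from the start state, so discard them.
P0 = {F} | {C,D}.
Split {C,D} by δ(·,0) → {C} and {D}.
The partition is now stable with 3 blocks: {F} | {C} | {D}.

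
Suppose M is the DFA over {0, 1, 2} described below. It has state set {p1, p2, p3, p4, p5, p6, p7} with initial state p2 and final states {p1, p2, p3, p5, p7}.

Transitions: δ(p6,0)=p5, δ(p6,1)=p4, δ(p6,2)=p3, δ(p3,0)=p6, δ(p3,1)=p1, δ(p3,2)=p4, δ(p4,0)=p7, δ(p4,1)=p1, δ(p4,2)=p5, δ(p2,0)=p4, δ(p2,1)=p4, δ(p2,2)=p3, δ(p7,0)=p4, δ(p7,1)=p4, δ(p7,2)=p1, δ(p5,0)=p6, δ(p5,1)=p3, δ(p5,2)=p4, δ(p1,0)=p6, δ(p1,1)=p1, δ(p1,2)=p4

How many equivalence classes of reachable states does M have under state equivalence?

4

Every state is reachable, so we keep all 7.
P0 = {p1,p2,p3,p5,p7} | {p4,p6}.
On input 1, block {p1,p2,p3,p5,p7} splits into {p1,p3,p5} and {p2,p7}.
Split {p4,p6} by δ(·,0) → {p4} and {p6}.
No further refinement is possible. Final partition (4 blocks): {p1,p3,p5} | {p4} | {p2,p7} | {p6}.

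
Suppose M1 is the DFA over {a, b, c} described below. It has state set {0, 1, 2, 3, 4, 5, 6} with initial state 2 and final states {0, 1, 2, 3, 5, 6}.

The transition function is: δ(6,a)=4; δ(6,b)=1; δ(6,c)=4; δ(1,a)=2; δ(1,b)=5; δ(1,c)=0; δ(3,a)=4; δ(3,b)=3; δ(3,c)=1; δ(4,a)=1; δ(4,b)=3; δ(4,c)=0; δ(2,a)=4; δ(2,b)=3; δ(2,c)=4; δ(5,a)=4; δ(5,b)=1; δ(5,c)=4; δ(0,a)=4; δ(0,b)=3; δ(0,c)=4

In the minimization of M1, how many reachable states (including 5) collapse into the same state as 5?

1

States {6} cannot be reached from the start state, so discard them.
P0 = {0,1,2,3,5} | {4}.
Refine {0,1,2,3,5} on symbol a: members go to different blocks, giving {0,2,3,5} and {1}.
Split {0,2,3,5} by δ(·,b) → {0,2,3} and {5}.
Refine {0,2,3} on symbol c: members go to different blocks, giving {0,2} and {3}.
Stable partition: {0,2} | {4} | {1} | {5} | {3} — 5 equivalence classes.
State 5 belongs to the block {5}, which has 1 states.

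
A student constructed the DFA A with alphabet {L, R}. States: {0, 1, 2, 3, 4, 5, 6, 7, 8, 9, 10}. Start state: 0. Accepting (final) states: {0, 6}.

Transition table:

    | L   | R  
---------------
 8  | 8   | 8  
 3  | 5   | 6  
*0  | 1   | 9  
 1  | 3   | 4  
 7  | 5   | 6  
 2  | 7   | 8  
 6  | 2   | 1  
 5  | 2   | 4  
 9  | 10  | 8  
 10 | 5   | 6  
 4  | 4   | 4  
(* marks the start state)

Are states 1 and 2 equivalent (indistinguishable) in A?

Start with accepting vs non-accepting: {0,6} | {1,2,3,4,5,7,8,9,10}.
Refine {1,2,3,4,5,7,8,9,10} on symbol R: members go to different blocks, giving {1,2,4,5,8,9} and {3,7,10}.
Split {1,2,4,5,8,9} by δ(·,L) → {1,2,9} and {4,5,8}.
Refine {4,5,8} on symbol L: members go to different blocks, giving {4,8} and {5}.
No further refinement is possible. Final partition (5 blocks): {0,6} | {1,2,9} | {3,7,10} | {4,8} | {5}.
1 and 2 lie in the same block of the stable partition, so they are equivalent — no string distinguishes them.

Yes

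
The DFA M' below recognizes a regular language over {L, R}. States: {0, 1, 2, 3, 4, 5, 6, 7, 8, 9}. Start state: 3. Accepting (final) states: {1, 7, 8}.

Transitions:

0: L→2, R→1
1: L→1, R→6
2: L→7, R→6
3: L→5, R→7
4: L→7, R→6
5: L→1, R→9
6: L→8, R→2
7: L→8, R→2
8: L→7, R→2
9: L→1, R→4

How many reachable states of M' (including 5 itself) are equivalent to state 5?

5

First remove the unreachable states {0}; 9 states remain.
P0 = {1,7,8} | {2,3,4,5,6,9}.
On input L, block {2,3,4,5,6,9} splits into {2,4,5,6,9} and {3}.
The partition is now stable with 3 blocks: {1,7,8} | {2,4,5,6,9} | {3}.
The equivalence class containing 5 is {2,4,5,6,9}, of size 5.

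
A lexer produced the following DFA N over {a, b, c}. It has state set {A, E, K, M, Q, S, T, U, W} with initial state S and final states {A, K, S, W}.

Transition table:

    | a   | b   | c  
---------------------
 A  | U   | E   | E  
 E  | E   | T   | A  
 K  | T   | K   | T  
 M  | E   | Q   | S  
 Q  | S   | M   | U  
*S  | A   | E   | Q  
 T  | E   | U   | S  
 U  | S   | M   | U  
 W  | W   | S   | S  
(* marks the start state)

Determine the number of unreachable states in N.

2

BFS from S reaches {A, E, M, Q, S, T, U}; the 2 state(s) K, W are never visited.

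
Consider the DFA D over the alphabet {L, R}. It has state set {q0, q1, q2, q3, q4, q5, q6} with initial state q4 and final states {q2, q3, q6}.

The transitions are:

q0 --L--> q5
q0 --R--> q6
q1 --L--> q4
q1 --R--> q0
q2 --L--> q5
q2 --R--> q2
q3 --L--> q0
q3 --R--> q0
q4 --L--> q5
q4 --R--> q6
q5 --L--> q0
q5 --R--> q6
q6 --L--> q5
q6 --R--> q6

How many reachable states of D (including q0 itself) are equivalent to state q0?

3

States {q1,q2,q3} cannot be reached from the start state, so discard them.
P0 = {q6} | {q0,q4,q5}.
Stable partition: {q6} | {q0,q4,q5} — 2 equivalence classes.
The equivalence class containing q0 is {q0,q4,q5}, of size 3.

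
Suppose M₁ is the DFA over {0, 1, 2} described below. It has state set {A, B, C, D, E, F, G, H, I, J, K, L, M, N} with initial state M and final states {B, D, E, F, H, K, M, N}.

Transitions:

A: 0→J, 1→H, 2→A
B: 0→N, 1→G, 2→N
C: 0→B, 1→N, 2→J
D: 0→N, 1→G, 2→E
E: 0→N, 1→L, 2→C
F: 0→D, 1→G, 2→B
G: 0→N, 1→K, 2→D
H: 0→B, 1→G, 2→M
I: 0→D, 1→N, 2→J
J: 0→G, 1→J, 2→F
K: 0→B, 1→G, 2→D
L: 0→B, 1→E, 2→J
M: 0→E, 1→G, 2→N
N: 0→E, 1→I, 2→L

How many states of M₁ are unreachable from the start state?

2

BFS from M reaches {B, C, D, E, F, G, I, J, K, L, M, N}; the 2 state(s) A, H are never visited.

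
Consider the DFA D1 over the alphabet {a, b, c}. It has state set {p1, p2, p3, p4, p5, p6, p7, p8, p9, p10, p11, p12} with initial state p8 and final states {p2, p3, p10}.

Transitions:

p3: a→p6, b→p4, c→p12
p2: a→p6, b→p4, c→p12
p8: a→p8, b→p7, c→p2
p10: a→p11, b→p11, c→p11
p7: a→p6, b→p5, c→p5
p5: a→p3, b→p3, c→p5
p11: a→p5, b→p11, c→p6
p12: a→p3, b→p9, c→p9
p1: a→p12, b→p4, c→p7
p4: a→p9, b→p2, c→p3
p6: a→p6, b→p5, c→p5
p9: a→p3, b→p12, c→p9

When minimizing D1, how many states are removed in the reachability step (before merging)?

Starting at p8 and following transitions, the reachable set is {p2, p3, p4, p5, p6, p7, p8, p9, p12}. That leaves p1, p10, p11 unreachable — 3 in total.

3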